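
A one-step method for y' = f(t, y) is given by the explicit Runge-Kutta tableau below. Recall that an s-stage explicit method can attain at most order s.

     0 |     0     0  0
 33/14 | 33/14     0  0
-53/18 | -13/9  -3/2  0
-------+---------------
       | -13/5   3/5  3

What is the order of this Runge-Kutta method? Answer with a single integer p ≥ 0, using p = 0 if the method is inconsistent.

b = (-13/5, 3/5, 3)
c = (0, 33/14, -53/18)
Ac = (0, 0, -99/28)
Σ b_i: (-13/5)·1 + 3/5·1 + 3·1 = 1 ✓
b·c: 3/5·33/14 + 3·(-53/18) = -779/105 ≠ 1/2 ⇒ order 1.

1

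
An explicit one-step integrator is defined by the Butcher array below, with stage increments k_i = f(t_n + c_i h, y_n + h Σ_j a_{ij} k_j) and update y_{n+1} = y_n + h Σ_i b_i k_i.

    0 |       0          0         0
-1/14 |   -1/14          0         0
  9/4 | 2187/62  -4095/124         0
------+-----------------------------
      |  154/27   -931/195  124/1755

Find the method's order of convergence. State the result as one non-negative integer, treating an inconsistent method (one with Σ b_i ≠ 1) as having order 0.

b = (154/27, -931/195, 124/1755)
c = (0, -1/14, 9/4)
Ac = (0, 0, 585/248)
Σ b_i: 154/27·1 + (-931/195)·1 + 124/1755·1 = 1 ✓
b·c: (-931/195)·(-1/14) + 124/1755·9/4 = 1/2 ✓
b·c²: (-931/195)·1/196 + 124/1755·81/16 = 1/3 ✓
b·Ac: 124/1755·585/248 = 1/6 ✓; 3 stages ⇒ order 3.

3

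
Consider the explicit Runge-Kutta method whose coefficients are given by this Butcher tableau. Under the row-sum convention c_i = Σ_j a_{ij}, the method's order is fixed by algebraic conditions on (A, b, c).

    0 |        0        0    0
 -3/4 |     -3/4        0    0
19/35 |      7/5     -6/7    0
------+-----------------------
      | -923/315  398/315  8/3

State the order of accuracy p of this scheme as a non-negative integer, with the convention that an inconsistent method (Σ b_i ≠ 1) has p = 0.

2

b = (-923/315, 398/315, 8/3)
c = (0, -3/4, 19/35)
Ac = (0, 0, 9/14)
Σ b_i: (-923/315)·1 + 398/315·1 + 8/3·1 = 1 ✓
b·c: 398/315·(-3/4) + 8/3·19/35 = 1/2 ✓
b·c²: 398/315·9/16 + 8/3·361/1225 = 43999/29400 ≠ 1/3 ⇒ order 2.
b·Ac: 8/3·9/14 = 12/7 ≠ 1/6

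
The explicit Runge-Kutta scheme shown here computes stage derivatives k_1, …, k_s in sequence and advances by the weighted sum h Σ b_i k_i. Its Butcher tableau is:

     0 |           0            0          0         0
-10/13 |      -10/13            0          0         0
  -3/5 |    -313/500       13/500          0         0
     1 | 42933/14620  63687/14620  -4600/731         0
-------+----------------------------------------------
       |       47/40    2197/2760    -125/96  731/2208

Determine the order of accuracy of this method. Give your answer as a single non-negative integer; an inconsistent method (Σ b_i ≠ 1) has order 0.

4

b = (47/40, 2197/2760, -125/96, 731/2208)
c = (0, -10/13, -3/5, 1)
Ac = (0, 0, -1/50, 621/1462)
Σ b_i: 47/40·1 + 2197/2760·1 + (-125/96)·1 + 731/2208·1 = 1 ✓
b·c: 2197/2760·(-10/13) + (-125/96)·(-3/5) + 731/2208·1 = 1/2 ✓
b·c²: 2197/2760·100/169 + (-125/96)·9/25 + 731/2208·1 = 1/3 ✓
b·Ac: (-125/96)·(-1/50) + 731/2208·621/1462 = 1/6 ✓
b·c³: 2197/2760·(-1000/2197) + (-125/96)·(-27/125) + 731/2208·1 = 1/4 ✓
b·(c∘Ac): (-125/96)·3/250 + 731/2208·621/1462 = 1/8 ✓
b·Ac²: (-125/96)·1/65 + 731/2208·69/221 = 1/12 ✓
b·A²c: 731/2208·92/731 = 1/24 ✓; 4 stages ⇒ order 4.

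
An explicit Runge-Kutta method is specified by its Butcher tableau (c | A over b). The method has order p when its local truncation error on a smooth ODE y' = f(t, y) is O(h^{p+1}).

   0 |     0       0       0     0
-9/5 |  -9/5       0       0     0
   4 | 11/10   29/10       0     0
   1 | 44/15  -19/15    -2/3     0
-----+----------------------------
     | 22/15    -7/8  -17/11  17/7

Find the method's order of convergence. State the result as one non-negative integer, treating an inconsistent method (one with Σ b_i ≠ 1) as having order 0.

b = (22/15, -7/8, -17/11, 17/7)
c = (0, -9/5, 4, 1)
Ac = (0, 0, -261/50, -29/75)
Σ b_i: 22/15·1 + (-7/8)·1 + (-17/11)·1 + 17/7·1 = 13627/9240 ≠ 1 ⇒ order 0.

0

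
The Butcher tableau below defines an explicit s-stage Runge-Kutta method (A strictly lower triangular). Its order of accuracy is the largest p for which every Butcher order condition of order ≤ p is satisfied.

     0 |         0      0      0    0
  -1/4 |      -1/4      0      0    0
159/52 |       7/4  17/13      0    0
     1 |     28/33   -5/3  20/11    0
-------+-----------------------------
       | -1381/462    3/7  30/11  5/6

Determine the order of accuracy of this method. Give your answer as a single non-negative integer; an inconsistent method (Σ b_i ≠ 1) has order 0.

b = (-1381/462, 3/7, 30/11, 5/6)
c = (0, -1/4, 159/52, 1)
Ac = (0, 0, -17/52, 10255/1716)
Σ b_i: (-1381/462)·1 + 3/7·1 + 30/11·1 + 5/6·1 = 1 ✓
b·c: 3/7·(-1/4) + 30/11·159/52 + 5/6·1 = 108893/12012 ≠ 1/2 ⇒ order 1.

1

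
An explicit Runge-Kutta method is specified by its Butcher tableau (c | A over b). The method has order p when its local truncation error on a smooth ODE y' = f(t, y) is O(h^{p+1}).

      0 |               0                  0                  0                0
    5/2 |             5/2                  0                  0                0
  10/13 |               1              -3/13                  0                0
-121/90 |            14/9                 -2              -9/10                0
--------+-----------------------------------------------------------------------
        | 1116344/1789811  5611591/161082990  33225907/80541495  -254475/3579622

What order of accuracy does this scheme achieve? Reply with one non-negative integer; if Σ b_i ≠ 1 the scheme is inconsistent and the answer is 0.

3

b = (1116344/1789811, 5611591/161082990, 33225907/80541495, -254475/3579622)
c = (0, 5/2, 10/13, -121/90)
Ac = (0, 0, -15/26, -74/13)
Σ b_i: 1116344/1789811·1 + 5611591/161082990·1 + 33225907/80541495·1 + (-254475/3579622)·1 = 1 ✓
b·c: 5611591/161082990·5/2 + 33225907/80541495·10/13 + (-254475/3579622)·(-121/90) = 1/2 ✓
b·c²: 5611591/161082990·25/4 + 33225907/80541495·100/169 + (-254475/3579622)·14641/8100 = 1/3 ✓
b·Ac: 33225907/80541495·(-15/26) + (-254475/3579622)·(-74/13) = 1/6 ✓
b·c³: 5611591/161082990·125/8 + 33225907/80541495·1000/2197 + (-254475/3579622)·(-1771561/729000) = 22737935293/25128946440 ≠ 1/4 ⇒ order 3.
b·(c∘Ac): 33225907/80541495·(-75/169) + (-254475/3579622)·4477/585 = -7808515/10738866 ≠ 1/8
b·Ac²: 33225907/80541495·(-75/52) + (-254475/3579622)·(-4405/338) = 46277045/139605258 ≠ 1/12
b·A²c: (-254475/3579622)·27/52 = -528525/14318488 ≠ 1/24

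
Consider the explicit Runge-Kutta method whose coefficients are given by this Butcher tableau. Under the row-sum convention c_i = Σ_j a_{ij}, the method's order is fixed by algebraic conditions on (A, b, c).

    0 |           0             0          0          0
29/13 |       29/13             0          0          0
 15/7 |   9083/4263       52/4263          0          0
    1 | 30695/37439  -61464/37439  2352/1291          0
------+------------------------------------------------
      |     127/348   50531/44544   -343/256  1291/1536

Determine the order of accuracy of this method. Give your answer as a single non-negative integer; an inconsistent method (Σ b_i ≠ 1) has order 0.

4

b = (127/348, 50531/44544, -343/256, 1291/1536)
c = (0, 29/13, 15/7, 1)
Ac = (0, 0, 4/147, 312/1291)
Σ b_i: 127/348·1 + 50531/44544·1 + (-343/256)·1 + 1291/1536·1 = 1 ✓
b·c: 50531/44544·29/13 + (-343/256)·15/7 + 1291/1536·1 = 1/2 ✓
b·c²: 50531/44544·841/169 + (-343/256)·225/49 + 1291/1536·1 = 1/3 ✓
b·Ac: (-343/256)·4/147 + 1291/1536·312/1291 = 1/6 ✓
b·c³: 50531/44544·24389/2197 + (-343/256)·3375/343 + 1291/1536·1 = 1/4 ✓
b·(c∘Ac): (-343/256)·20/343 + 1291/1536·312/1291 = 1/8 ✓
b·Ac²: (-343/256)·116/1911 + 1291/1536·3288/16783 = 1/12 ✓
b·A²c: 1291/1536·64/1291 = 1/24 ✓; 4 stages ⇒ order 4.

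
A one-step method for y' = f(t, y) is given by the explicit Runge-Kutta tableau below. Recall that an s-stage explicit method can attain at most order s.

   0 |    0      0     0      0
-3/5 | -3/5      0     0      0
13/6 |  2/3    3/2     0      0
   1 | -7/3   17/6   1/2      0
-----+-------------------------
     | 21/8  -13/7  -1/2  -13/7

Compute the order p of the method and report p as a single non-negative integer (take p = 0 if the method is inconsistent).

0

b = (21/8, -13/7, -1/2, -13/7)
c = (0, -3/5, 13/6, 1)
Ac = (0, 0, -9/10, -37/60)
Σ b_i: 21/8·1 + (-13/7)·1 + (-1/2)·1 + (-13/7)·1 = -89/56 ≠ 1 ⇒ order 0.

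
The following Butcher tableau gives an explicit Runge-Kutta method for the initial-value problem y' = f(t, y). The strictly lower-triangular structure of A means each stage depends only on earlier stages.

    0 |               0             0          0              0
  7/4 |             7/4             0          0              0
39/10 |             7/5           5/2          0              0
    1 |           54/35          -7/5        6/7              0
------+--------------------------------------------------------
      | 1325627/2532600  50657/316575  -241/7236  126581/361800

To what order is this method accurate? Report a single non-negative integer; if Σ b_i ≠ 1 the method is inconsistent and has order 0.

b = (1325627/2532600, 50657/316575, -241/7236, 126581/361800)
c = (0, 7/4, 39/10, 1)
Ac = (0, 0, 35/8, 25/28)
Σ b_i: 1325627/2532600·1 + 50657/316575·1 + (-241/7236)·1 + 126581/361800·1 = 1 ✓
b·c: 50657/316575·7/4 + (-241/7236)·39/10 + 126581/361800·1 = 1/2 ✓
b·c²: 50657/316575·49/16 + (-241/7236)·1521/100 + 126581/361800·1 = 1/3 ✓
b·Ac: (-241/7236)·35/8 + 126581/361800·25/28 = 1/6 ✓
b·c³: 50657/316575·343/64 + (-241/7236)·59319/1000 + 126581/361800·1 = -3705851/4824000 ≠ 1/4 ⇒ order 3.
b·(c∘Ac): (-241/7236)·273/16 + 126581/361800·25/28 = -29627/115776 ≠ 1/8
b·Ac²: (-241/7236)·245/32 + 126581/361800·24499/2800 = 3760299/1340000 ≠ 1/12
b·A²c: 126581/361800·15/4 = 126581/96480 ≠ 1/24

3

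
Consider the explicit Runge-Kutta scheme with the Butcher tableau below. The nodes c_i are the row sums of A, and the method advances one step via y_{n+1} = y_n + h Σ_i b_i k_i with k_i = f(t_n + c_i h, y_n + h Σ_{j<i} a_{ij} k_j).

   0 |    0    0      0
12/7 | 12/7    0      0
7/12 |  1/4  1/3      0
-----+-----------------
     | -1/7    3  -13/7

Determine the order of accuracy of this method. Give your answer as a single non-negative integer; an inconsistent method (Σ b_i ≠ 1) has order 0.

1

b = (-1/7, 3, -13/7)
c = (0, 12/7, 7/12)
Ac = (0, 0, 4/7)
Σ b_i: (-1/7)·1 + 3·1 + (-13/7)·1 = 1 ✓
b·c: 3·12/7 + (-13/7)·7/12 = 341/84 ≠ 1/2 ⇒ order 1.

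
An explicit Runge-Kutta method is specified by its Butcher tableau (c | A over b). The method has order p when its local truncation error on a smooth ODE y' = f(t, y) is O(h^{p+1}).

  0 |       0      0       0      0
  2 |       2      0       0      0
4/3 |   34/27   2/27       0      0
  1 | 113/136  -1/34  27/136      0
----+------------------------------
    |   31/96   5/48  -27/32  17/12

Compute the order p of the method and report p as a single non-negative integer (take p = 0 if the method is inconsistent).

b = (31/96, 5/48, -27/32, 17/12)
c = (0, 2, 4/3, 1)
Ac = (0, 0, 4/27, 7/34)
Σ b_i: 31/96·1 + 5/48·1 + (-27/32)·1 + 17/12·1 = 1 ✓
b·c: 5/48·2 + (-27/32)·4/3 + 17/12·1 = 1/2 ✓
b·c²: 5/48·4 + (-27/32)·16/9 + 17/12·1 = 1/3 ✓
b·Ac: (-27/32)·4/27 + 17/12·7/34 = 1/6 ✓
b·c³: 5/48·8 + (-27/32)·64/27 + 17/12·1 = 1/4 ✓
b·(c∘Ac): (-27/32)·16/81 + 17/12·7/34 = 1/8 ✓
b·Ac²: (-27/32)·8/27 + 17/12·4/17 = 1/12 ✓
b·A²c: 17/12·1/34 = 1/24 ✓; 4 stages ⇒ order 4.

4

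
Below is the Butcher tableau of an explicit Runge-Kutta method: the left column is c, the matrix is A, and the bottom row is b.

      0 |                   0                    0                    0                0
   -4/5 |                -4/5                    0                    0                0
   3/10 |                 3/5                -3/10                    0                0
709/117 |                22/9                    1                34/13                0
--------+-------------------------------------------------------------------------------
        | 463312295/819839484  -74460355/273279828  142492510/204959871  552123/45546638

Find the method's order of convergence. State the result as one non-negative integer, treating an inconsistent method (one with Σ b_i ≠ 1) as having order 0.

3

b = (463312295/819839484, -74460355/273279828, 142492510/204959871, 552123/45546638)
c = (0, -4/5, 3/10, 709/117)
Ac = (0, 0, 6/25, -1/65)
Σ b_i: 463312295/819839484·1 + (-74460355/273279828)·1 + 142492510/204959871·1 + 552123/45546638·1 = 1 ✓
b·c: (-74460355/273279828)·(-4/5) + 142492510/204959871·3/10 + 552123/45546638·709/117 = 1/2 ✓
b·c²: (-74460355/273279828)·16/25 + 142492510/204959871·9/100 + 552123/45546638·502681/13689 = 1/3 ✓
b·Ac: 142492510/204959871·6/25 + 552123/45546638·(-1/65) = 1/6 ✓
b·c³: (-74460355/273279828)·(-64/125) + 142492510/204959871·27/1000 + 552123/45546638·356400829/1601613 = 2282741304401/799343496900 ≠ 1/4 ⇒ order 3.
b·(c∘Ac): 142492510/204959871·9/125 + 552123/45546638·(-709/7605) = 55710169/1138665950 ≠ 1/8
b·Ac²: 142492510/204959871·(-24/125) + 552123/45546638·569/650 = -49379651/401882100 ≠ 1/12
b·A²c: 552123/45546638·204/325 = 254826/33490175 ≠ 1/24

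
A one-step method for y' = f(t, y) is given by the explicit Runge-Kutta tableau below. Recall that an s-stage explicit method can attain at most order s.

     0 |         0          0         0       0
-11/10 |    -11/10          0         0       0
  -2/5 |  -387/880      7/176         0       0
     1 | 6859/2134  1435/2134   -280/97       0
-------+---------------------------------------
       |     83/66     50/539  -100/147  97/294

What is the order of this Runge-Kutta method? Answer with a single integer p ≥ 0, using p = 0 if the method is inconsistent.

4

b = (83/66, 50/539, -100/147, 97/294)
c = (0, -11/10, -2/5, 1)
Ac = (0, 0, -7/160, 161/388)
Σ b_i: 83/66·1 + 50/539·1 + (-100/147)·1 + 97/294·1 = 1 ✓
b·c: 50/539·(-11/10) + (-100/147)·(-2/5) + 97/294·1 = 1/2 ✓
b·c²: 50/539·121/100 + (-100/147)·4/25 + 97/294·1 = 1/3 ✓
b·Ac: (-100/147)·(-7/160) + 97/294·161/388 = 1/6 ✓
b·c³: 50/539·(-1331/1000) + (-100/147)·(-8/125) + 97/294·1 = 1/4 ✓
b·(c∘Ac): (-100/147)·7/400 + 97/294·161/388 = 1/8 ✓
b·Ac²: (-100/147)·77/1600 + 97/294·273/776 = 1/12 ✓
b·A²c: 97/294·49/388 = 1/24 ✓; 4 stages ⇒ order 4.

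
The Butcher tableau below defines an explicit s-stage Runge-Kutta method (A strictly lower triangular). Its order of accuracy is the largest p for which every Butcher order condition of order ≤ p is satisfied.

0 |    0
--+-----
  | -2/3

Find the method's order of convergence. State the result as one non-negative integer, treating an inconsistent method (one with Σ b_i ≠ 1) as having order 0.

b = (-2/3)
c = (0)
Σ b_i: (-2/3)·1 = -2/3 ≠ 1 ⇒ order 0.

0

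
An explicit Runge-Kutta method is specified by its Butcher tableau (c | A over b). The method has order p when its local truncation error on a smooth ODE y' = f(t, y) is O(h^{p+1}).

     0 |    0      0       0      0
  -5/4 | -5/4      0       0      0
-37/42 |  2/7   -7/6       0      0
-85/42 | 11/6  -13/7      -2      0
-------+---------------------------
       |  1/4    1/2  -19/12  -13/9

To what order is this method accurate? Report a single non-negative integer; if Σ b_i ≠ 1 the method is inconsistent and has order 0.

b = (1/4, 1/2, -19/12, -13/9)
c = (0, -5/4, -37/42, -85/42)
Ac = (0, 0, 35/24, 49/12)
Σ b_i: 1/4·1 + 1/2·1 + (-19/12)·1 + (-13/9)·1 = -41/18 ≠ 1 ⇒ order 0.

0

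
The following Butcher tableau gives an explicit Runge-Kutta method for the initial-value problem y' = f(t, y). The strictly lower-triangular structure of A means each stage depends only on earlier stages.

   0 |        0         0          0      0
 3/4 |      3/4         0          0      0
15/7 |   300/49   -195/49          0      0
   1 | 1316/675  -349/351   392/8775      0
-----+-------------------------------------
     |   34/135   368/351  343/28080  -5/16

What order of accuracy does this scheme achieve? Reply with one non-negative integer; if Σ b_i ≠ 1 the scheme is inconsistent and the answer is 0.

b = (34/135, 368/351, 343/28080, -5/16)
c = (0, 3/4, 15/7, 1)
Ac = (0, 0, -585/196, -13/20)
Σ b_i: 34/135·1 + 368/351·1 + 343/28080·1 + (-5/16)·1 = 1 ✓
b·c: 368/351·3/4 + 343/28080·15/7 + (-5/16)·1 = 1/2 ✓
b·c²: 368/351·9/16 + 343/28080·225/49 + (-5/16)·1 = 1/3 ✓
b·Ac: 343/28080·(-585/196) + (-5/16)·(-13/20) = 1/6 ✓
b·c³: 368/351·27/64 + 343/28080·3375/343 + (-5/16)·1 = 1/4 ✓
b·(c∘Ac): 343/28080·(-8775/1372) + (-5/16)·(-13/20) = 1/8 ✓
b·Ac²: 343/28080·(-1755/784) + (-5/16)·(-17/48) = 1/12 ✓
b·A²c: (-5/16)·(-2/15) = 1/24 ✓; 4 stages ⇒ order 4.

4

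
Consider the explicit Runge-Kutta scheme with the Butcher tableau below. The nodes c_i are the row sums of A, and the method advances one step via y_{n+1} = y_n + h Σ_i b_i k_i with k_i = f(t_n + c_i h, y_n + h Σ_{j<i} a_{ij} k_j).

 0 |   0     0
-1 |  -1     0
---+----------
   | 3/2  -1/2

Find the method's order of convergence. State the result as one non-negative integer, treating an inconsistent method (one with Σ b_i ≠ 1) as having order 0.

b = (3/2, -1/2)
c = (0, -1)
Σ b_i: 3/2·1 + (-1/2)·1 = 1 ✓
b·c: (-1/2)·(-1) = 1/2 ✓; 2 stages ⇒ order 2.

2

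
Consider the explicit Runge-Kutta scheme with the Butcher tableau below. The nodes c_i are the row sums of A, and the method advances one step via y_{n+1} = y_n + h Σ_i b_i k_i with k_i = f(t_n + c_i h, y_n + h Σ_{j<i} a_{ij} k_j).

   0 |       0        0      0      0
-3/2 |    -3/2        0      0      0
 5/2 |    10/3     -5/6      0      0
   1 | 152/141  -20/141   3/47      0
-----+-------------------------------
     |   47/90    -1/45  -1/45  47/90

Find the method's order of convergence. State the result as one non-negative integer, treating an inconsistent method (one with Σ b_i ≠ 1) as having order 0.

b = (47/90, -1/45, -1/45, 47/90)
c = (0, -3/2, 5/2, 1)
Ac = (0, 0, 5/4, 35/94)
Σ b_i: 47/90·1 + (-1/45)·1 + (-1/45)·1 + 47/90·1 = 1 ✓
b·c: (-1/45)·(-3/2) + (-1/45)·5/2 + 47/90·1 = 1/2 ✓
b·c²: (-1/45)·9/4 + (-1/45)·25/4 + 47/90·1 = 1/3 ✓
b·Ac: (-1/45)·5/4 + 47/90·35/94 = 1/6 ✓
b·c³: (-1/45)·(-27/8) + (-1/45)·125/8 + 47/90·1 = 1/4 ✓
b·(c∘Ac): (-1/45)·25/8 + 47/90·35/94 = 1/8 ✓
b·Ac²: (-1/45)·(-15/8) + 47/90·15/188 = 1/12 ✓
b·A²c: 47/90·15/188 = 1/24 ✓; 4 stages ⇒ order 4.

4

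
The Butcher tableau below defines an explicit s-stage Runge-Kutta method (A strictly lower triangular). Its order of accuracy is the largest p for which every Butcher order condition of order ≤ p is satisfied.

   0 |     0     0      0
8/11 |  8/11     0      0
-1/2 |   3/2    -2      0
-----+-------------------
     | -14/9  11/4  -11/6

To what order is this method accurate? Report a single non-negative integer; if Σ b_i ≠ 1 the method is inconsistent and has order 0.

b = (-14/9, 11/4, -11/6)
c = (0, 8/11, -1/2)
Ac = (0, 0, -16/11)
Σ b_i: (-14/9)·1 + 11/4·1 + (-11/6)·1 = -23/36 ≠ 1 ⇒ order 0.

0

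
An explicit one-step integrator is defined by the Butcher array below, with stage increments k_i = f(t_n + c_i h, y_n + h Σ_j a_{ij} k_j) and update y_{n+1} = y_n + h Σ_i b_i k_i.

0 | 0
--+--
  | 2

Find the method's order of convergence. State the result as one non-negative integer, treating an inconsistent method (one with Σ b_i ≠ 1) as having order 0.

0

b = (2)
c = (0)
Σ b_i: 2·1 = 2 ≠ 1 ⇒ order 0.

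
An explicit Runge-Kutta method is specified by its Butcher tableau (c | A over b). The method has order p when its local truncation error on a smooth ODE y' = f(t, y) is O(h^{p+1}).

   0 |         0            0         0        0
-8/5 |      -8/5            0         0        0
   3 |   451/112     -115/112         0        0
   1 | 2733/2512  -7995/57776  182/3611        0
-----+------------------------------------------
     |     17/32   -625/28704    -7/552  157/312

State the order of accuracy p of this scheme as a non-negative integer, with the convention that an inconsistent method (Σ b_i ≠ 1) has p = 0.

4

b = (17/32, -625/28704, -7/552, 157/312)
c = (0, -8/5, 3, 1)
Ac = (0, 0, 23/14, 117/314)
Σ b_i: 17/32·1 + (-625/28704)·1 + (-7/552)·1 + 157/312·1 = 1 ✓
b·c: (-625/28704)·(-8/5) + (-7/552)·3 + 157/312·1 = 1/2 ✓
b·c²: (-625/28704)·64/25 + (-7/552)·9 + 157/312·1 = 1/3 ✓
b·Ac: (-7/552)·23/14 + 157/312·117/314 = 1/6 ✓
b·c³: (-625/28704)·(-512/125) + (-7/552)·27 + 157/312·1 = 1/4 ✓
b·(c∘Ac): (-7/552)·69/14 + 157/312·117/314 = 1/8 ✓
b·Ac²: (-7/552)·(-92/35) + 157/312·78/785 = 1/12 ✓
b·A²c: 157/312·13/157 = 1/24 ✓; 4 stages ⇒ order 4.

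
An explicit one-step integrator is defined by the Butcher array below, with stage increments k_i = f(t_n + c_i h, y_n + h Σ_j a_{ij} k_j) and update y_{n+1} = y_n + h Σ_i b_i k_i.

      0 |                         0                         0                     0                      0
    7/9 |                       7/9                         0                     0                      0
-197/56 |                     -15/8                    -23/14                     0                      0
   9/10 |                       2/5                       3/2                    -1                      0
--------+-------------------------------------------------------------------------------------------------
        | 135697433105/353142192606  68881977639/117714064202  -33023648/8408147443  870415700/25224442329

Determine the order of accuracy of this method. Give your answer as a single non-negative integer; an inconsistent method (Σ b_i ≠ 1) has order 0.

b = (135697433105/353142192606, 68881977639/117714064202, -33023648/8408147443, 870415700/25224442329)
c = (0, 7/9, -197/56, 9/10)
Ac = (0, 0, -23/18, 787/168)
Σ b_i: 135697433105/353142192606·1 + 68881977639/117714064202·1 + (-33023648/8408147443)·1 + 870415700/25224442329·1 = 1 ✓
b·c: 68881977639/117714064202·7/9 + (-33023648/8408147443)·(-197/56) + 870415700/25224442329·9/10 = 1/2 ✓
b·c²: 68881977639/117714064202·49/81 + (-33023648/8408147443)·38809/3136 + 870415700/25224442329·81/100 = 1/3 ✓
b·Ac: (-33023648/8408147443)·(-23/18) + 870415700/25224442329·787/168 = 1/6 ✓
b·c³: 68881977639/117714064202·343/729 + (-33023648/8408147443)·(-7645373/175616) + 870415700/25224442329·729/1000 = 59937888028007/127131189338160 ≠ 1/4 ⇒ order 3.
b·(c∘Ac): (-33023648/8408147443)·4531/1008 + 870415700/25224442329·2361/560 = 38692883269/302693307948 ≠ 1/8
b·Ac²: (-33023648/8408147443)·(-161/162) + 870415700/25224442329·(-971011/84672) = -3320819307073/8475412622544 ≠ 1/12
b·A²c: 870415700/25224442329·23/18 = 10009780550/227019980961 ≠ 1/24

3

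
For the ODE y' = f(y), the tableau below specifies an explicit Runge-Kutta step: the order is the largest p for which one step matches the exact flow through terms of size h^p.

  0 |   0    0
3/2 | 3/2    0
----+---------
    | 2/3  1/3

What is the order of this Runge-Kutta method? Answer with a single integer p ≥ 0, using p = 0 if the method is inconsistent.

b = (2/3, 1/3)
c = (0, 3/2)
Σ b_i: 2/3·1 + 1/3·1 = 1 ✓
b·c: 1/3·3/2 = 1/2 ✓; 2 stages ⇒ order 2.

2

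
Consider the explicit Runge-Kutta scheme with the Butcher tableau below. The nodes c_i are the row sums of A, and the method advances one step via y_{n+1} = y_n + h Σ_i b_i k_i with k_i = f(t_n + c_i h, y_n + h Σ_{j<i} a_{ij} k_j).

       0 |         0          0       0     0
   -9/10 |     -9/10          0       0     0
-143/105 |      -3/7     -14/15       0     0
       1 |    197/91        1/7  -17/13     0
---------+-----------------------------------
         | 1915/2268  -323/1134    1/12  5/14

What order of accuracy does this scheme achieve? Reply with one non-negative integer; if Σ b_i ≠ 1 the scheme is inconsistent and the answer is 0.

b = (1915/2268, -323/1134, 1/12, 5/14)
c = (0, -9/10, -143/105, 1)
Ac = (0, 0, 21/25, 347/210)
Σ b_i: 1915/2268·1 + (-323/1134)·1 + 1/12·1 + 5/14·1 = 1 ✓
b·c: (-323/1134)·(-9/10) + 1/12·(-143/105) + 5/14·1 = 1/2 ✓
b·c²: (-323/1134)·81/100 + 1/12·20449/11025 + 5/14·1 = 74351/264600 ≠ 1/3 ⇒ order 2.
b·Ac: 1/12·21/25 + 5/14·347/210 = 2426/3675 ≠ 1/6

2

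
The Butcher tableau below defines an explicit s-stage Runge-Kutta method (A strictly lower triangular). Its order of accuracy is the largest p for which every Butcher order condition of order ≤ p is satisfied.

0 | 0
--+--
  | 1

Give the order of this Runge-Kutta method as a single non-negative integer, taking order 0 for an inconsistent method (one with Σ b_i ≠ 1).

b = (1)
c = (0)
Σ b_i: 1·1 = 1 ✓; 1 stage ⇒ order 1.

1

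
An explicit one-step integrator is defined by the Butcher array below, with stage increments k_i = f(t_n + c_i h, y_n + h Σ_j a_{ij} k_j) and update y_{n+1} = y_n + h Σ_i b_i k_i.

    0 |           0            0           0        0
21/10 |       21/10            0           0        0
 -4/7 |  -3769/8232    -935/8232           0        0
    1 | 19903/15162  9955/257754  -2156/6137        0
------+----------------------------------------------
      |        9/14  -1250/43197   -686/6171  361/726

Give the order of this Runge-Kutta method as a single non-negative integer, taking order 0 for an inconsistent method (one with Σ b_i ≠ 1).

b = (9/14, -1250/43197, -686/6171, 361/726)
c = (0, 21/10, -4/7, 1)
Ac = (0, 0, -187/784, 407/1444)
Σ b_i: 9/14·1 + (-1250/43197)·1 + (-686/6171)·1 + 361/726·1 = 1 ✓
b·c: (-1250/43197)·21/10 + (-686/6171)·(-4/7) + 361/726·1 = 1/2 ✓
b·c²: (-1250/43197)·441/100 + (-686/6171)·16/49 + 361/726·1 = 1/3 ✓
b·Ac: (-686/6171)·(-187/784) + 361/726·407/1444 = 1/6 ✓
b·c³: (-1250/43197)·9261/1000 + (-686/6171)·(-64/343) + 361/726·1 = 1/4 ✓
b·(c∘Ac): (-686/6171)·187/1372 + 361/726·407/1444 = 1/8 ✓
b·Ac²: (-686/6171)·(-561/1120) + 361/726·803/14440 = 1/12 ✓
b·A²c: 361/726·121/1444 = 1/24 ✓; 4 stages ⇒ order 4.

4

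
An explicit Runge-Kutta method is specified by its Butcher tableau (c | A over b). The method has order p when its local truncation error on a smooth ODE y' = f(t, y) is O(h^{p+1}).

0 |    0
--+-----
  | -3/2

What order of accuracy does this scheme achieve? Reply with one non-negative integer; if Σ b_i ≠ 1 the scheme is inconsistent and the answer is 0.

b = (-3/2)
c = (0)
Σ b_i: (-3/2)·1 = -3/2 ≠ 1 ⇒ order 0.

0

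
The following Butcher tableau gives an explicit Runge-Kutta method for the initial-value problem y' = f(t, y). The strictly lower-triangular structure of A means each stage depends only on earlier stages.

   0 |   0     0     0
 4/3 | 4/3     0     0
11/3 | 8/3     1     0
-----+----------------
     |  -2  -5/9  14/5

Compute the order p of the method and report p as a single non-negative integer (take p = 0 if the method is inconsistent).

b = (-2, -5/9, 14/5)
c = (0, 4/3, 11/3)
Ac = (0, 0, 4/3)
Σ b_i: (-2)·1 + (-5/9)·1 + 14/5·1 = 11/45 ≠ 1 ⇒ order 0.

0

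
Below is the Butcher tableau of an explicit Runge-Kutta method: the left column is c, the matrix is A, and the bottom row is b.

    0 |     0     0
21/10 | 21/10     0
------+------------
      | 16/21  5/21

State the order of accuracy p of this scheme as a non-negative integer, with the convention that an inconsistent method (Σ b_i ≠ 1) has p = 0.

b = (16/21, 5/21)
c = (0, 21/10)
Σ b_i: 16/21·1 + 5/21·1 = 1 ✓
b·c: 5/21·21/10 = 1/2 ✓; 2 stages ⇒ order 2.

2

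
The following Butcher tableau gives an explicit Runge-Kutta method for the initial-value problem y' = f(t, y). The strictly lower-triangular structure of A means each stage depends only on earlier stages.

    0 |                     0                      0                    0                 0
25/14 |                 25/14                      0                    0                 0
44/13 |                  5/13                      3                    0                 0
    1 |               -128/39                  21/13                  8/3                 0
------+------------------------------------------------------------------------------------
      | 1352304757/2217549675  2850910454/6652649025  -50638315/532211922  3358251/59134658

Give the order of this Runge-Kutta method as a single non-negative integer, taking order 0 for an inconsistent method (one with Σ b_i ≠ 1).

3

b = (1352304757/2217549675, 2850910454/6652649025, -50638315/532211922, 3358251/59134658)
c = (0, 25/14, 44/13, 1)
Ac = (0, 0, 75/14, 929/78)
Σ b_i: 1352304757/2217549675·1 + 2850910454/6652649025·1 + (-50638315/532211922)·1 + 3358251/59134658·1 = 1 ✓
b·c: 2850910454/6652649025·25/14 + (-50638315/532211922)·44/13 + 3358251/59134658·1 = 1/2 ✓
b·c²: 2850910454/6652649025·625/196 + (-50638315/532211922)·1936/169 + 3358251/59134658·1 = 1/3 ✓
b·Ac: (-50638315/532211922)·75/14 + 3358251/59134658·929/78 = 1/6 ✓
b·c³: 2850910454/6652649025·15625/2744 + (-50638315/532211922)·85184/2197 + 3358251/59134658·1 = -3499180159/2935229388 ≠ 1/4 ⇒ order 3.
b·(c∘Ac): (-50638315/532211922)·1650/91 + 3358251/59134658·929/78 = -372125717/354807948 ≠ 1/8
b·Ac²: (-50638315/532211922)·1875/196 + 3358251/59134658·506789/14196 = 3279121199/2935229388 ≠ 1/12
b·A²c: 3358251/59134658·100/7 = 167912550/206971303 ≠ 1/24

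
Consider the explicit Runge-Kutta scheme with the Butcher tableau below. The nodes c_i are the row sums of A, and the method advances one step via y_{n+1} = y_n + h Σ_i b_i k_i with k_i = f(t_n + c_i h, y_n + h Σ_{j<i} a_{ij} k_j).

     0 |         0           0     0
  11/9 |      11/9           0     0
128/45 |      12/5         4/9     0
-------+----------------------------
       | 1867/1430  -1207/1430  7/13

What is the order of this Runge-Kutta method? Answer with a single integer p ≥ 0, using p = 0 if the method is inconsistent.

2

b = (1867/1430, -1207/1430, 7/13)
c = (0, 11/9, 128/45)
Ac = (0, 0, 44/81)
Σ b_i: 1867/1430·1 + (-1207/1430)·1 + 7/13·1 = 1 ✓
b·c: (-1207/1430)·11/9 + 7/13·128/45 = 1/2 ✓
b·c²: (-1207/1430)·121/81 + 7/13·16384/2025 = 162991/52650 ≠ 1/3 ⇒ order 2.
b·Ac: 7/13·44/81 = 308/1053 ≠ 1/6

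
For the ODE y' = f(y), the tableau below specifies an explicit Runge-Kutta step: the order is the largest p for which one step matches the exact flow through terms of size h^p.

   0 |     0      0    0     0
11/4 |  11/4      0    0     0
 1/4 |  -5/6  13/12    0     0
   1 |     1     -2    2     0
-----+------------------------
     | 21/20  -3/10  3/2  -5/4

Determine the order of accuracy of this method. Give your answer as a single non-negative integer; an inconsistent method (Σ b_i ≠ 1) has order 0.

1

b = (21/20, -3/10, 3/2, -5/4)
c = (0, 11/4, 1/4, 1)
Ac = (0, 0, 143/48, -5)
Σ b_i: 21/20·1 + (-3/10)·1 + 3/2·1 + (-5/4)·1 = 1 ✓
b·c: (-3/10)·11/4 + 3/2·1/4 + (-5/4)·1 = -17/10 ≠ 1/2 ⇒ order 1.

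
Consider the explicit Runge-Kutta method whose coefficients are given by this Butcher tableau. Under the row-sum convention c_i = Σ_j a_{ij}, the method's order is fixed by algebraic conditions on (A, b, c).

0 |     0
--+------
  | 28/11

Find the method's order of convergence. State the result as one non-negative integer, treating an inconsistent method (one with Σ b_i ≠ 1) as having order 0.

0

b = (28/11)
c = (0)
Σ b_i: 28/11·1 = 28/11 ≠ 1 ⇒ order 0.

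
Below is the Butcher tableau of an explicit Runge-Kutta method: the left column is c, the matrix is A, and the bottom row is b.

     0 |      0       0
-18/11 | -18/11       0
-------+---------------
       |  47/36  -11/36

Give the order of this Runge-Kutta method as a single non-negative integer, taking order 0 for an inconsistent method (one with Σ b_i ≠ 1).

2

b = (47/36, -11/36)
c = (0, -18/11)
Σ b_i: 47/36·1 + (-11/36)·1 = 1 ✓
b·c: (-11/36)·(-18/11) = 1/2 ✓; 2 stages ⇒ order 2.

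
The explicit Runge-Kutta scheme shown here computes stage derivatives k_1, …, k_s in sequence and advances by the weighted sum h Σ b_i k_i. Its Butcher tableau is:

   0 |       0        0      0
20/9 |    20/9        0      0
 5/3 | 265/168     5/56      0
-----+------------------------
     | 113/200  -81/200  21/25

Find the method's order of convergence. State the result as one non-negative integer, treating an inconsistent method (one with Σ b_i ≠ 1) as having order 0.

b = (113/200, -81/200, 21/25)
c = (0, 20/9, 5/3)
Ac = (0, 0, 25/126)
Σ b_i: 113/200·1 + (-81/200)·1 + 21/25·1 = 1 ✓
b·c: (-81/200)·20/9 + 21/25·5/3 = 1/2 ✓
b·c²: (-81/200)·400/81 + 21/25·25/9 = 1/3 ✓
b·Ac: 21/25·25/126 = 1/6 ✓; 3 stages ⇒ order 3.

3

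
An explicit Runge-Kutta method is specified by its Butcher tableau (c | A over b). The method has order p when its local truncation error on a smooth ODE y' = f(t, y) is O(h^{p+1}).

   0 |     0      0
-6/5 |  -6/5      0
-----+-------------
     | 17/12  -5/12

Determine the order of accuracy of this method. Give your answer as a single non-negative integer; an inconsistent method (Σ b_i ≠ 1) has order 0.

b = (17/12, -5/12)
c = (0, -6/5)
Σ b_i: 17/12·1 + (-5/12)·1 = 1 ✓
b·c: (-5/12)·(-6/5) = 1/2 ✓; 2 stages ⇒ order 2.

2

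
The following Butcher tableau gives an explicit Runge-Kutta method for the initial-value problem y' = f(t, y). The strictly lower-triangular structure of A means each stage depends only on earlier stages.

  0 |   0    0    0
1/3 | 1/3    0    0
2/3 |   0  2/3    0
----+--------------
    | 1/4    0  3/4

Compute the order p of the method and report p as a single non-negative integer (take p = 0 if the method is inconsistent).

3

b = (1/4, 0, 3/4)
c = (0, 1/3, 2/3)
Ac = (0, 0, 2/9)
Σ b_i: 1/4·1 + 3/4·1 = 1 ✓
b·c: 3/4·2/3 = 1/2 ✓
b·c²: 3/4·4/9 = 1/3 ✓
b·Ac: 3/4·2/9 = 1/6 ✓; 3 stages ⇒ order 3.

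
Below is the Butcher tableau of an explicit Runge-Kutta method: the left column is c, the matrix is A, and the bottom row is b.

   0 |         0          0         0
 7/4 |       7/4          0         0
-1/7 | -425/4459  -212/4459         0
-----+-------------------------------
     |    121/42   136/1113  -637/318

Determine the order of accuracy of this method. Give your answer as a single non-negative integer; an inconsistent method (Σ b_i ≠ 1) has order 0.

b = (121/42, 136/1113, -637/318)
c = (0, 7/4, -1/7)
Ac = (0, 0, -53/637)
Σ b_i: 121/42·1 + 136/1113·1 + (-637/318)·1 = 1 ✓
b·c: 136/1113·7/4 + (-637/318)·(-1/7) = 1/2 ✓
b·c²: 136/1113·49/16 + (-637/318)·1/49 = 1/3 ✓
b·Ac: (-637/318)·(-53/637) = 1/6 ✓; 3 stages ⇒ order 3.

3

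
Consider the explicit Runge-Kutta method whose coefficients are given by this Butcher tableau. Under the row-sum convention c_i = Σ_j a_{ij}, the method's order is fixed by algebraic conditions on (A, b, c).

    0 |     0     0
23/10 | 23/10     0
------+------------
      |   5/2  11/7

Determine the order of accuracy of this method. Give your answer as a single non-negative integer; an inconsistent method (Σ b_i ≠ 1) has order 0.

0

b = (5/2, 11/7)
c = (0, 23/10)
Σ b_i: 5/2·1 + 11/7·1 = 57/14 ≠ 1 ⇒ order 0.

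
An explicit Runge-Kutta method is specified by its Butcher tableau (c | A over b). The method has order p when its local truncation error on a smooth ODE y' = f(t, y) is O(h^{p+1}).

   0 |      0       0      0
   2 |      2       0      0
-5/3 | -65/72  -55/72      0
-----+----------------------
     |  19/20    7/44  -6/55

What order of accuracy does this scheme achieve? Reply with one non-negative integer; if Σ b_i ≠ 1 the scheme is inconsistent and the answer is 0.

b = (19/20, 7/44, -6/55)
c = (0, 2, -5/3)
Ac = (0, 0, -55/36)
Σ b_i: 19/20·1 + 7/44·1 + (-6/55)·1 = 1 ✓
b·c: 7/44·2 + (-6/55)·(-5/3) = 1/2 ✓
b·c²: 7/44·4 + (-6/55)·25/9 = 1/3 ✓
b·Ac: (-6/55)·(-55/36) = 1/6 ✓; 3 stages ⇒ order 3.

3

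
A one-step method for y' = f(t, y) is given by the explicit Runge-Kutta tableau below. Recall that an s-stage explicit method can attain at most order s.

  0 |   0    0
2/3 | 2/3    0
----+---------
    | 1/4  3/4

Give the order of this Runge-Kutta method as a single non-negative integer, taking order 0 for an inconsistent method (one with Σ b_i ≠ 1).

b = (1/4, 3/4)
c = (0, 2/3)
Σ b_i: 1/4·1 + 3/4·1 = 1 ✓
b·c: 3/4·2/3 = 1/2 ✓; 2 stages ⇒ order 2.

2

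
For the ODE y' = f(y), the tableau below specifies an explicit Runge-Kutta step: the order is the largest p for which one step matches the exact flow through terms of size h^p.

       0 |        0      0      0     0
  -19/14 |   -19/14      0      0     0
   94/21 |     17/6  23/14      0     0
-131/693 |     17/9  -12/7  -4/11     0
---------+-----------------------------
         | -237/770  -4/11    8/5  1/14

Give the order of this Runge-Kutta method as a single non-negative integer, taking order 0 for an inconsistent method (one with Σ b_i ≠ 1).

b = (-237/770, -4/11, 8/5, 1/14)
c = (0, -19/14, 94/21, -131/693)
Ac = (0, 0, -437/196, 1130/1617)
Σ b_i: (-237/770)·1 + (-4/11)·1 + 8/5·1 + 1/14·1 = 1 ✓
b·c: (-4/11)·(-19/14) + 8/5·94/21 + 1/14·(-131/693) = 370709/48510 ≠ 1/2 ⇒ order 1.

1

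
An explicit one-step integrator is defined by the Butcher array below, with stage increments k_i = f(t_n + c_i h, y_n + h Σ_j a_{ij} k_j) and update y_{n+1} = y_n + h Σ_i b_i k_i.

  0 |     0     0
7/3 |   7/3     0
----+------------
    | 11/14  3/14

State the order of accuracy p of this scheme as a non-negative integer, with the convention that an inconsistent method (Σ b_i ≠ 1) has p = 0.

2

b = (11/14, 3/14)
c = (0, 7/3)
Σ b_i: 11/14·1 + 3/14·1 = 1 ✓
b·c: 3/14·7/3 = 1/2 ✓; 2 stages ⇒ order 2.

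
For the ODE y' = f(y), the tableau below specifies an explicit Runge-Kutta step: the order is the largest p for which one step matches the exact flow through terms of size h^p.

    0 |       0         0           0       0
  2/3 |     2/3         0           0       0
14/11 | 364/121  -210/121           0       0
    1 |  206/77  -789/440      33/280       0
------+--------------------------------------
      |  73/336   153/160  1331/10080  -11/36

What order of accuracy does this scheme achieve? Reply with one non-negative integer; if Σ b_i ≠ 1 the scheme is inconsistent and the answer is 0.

b = (73/336, 153/160, 1331/10080, -11/36)
c = (0, 2/3, 14/11, 1)
Ac = (0, 0, -140/121, -23/22)
Σ b_i: 73/336·1 + 153/160·1 + 1331/10080·1 + (-11/36)·1 = 1 ✓
b·c: 153/160·2/3 + 1331/10080·14/11 + (-11/36)·1 = 1/2 ✓
b·c²: 153/160·4/9 + 1331/10080·196/121 + (-11/36)·1 = 1/3 ✓
b·Ac: 1331/10080·(-140/121) + (-11/36)·(-23/22) = 1/6 ✓
b·c³: 153/160·8/27 + 1331/10080·2744/1331 + (-11/36)·1 = 1/4 ✓
b·(c∘Ac): 1331/10080·(-1960/1331) + (-11/36)·(-23/22) = 1/8 ✓
b·Ac²: 1331/10080·(-280/363) + (-11/36)·(-20/33) = 1/12 ✓
b·A²c: (-11/36)·(-3/22) = 1/24 ✓; 4 stages ⇒ order 4.

4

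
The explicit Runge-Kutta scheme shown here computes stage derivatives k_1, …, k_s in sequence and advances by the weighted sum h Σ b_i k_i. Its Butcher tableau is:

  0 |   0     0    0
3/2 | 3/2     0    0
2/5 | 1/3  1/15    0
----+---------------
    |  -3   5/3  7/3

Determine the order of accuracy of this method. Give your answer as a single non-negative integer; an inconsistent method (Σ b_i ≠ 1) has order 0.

b = (-3, 5/3, 7/3)
c = (0, 3/2, 2/5)
Ac = (0, 0, 1/10)
Σ b_i: (-3)·1 + 5/3·1 + 7/3·1 = 1 ✓
b·c: 5/3·3/2 + 7/3·2/5 = 103/30 ≠ 1/2 ⇒ order 1.

1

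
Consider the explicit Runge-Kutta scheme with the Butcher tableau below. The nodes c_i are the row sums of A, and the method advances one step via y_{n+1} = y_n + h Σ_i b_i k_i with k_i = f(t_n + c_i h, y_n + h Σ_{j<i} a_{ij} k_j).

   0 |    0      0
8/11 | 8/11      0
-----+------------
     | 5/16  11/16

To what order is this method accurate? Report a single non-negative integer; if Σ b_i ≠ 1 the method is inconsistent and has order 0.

b = (5/16, 11/16)
c = (0, 8/11)
Σ b_i: 5/16·1 + 11/16·1 = 1 ✓
b·c: 11/16·8/11 = 1/2 ✓; 2 stages ⇒ order 2.

2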